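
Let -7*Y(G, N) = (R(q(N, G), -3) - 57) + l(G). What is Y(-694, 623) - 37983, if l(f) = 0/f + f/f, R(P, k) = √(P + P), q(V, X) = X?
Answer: -37975 - 2*I*√347/7 ≈ -37975.0 - 5.3223*I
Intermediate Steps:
R(P, k) = √2*√P (R(P, k) = √(2*P) = √2*√P)
l(f) = 1 (l(f) = 0 + 1 = 1)
Y(G, N) = 8 - √2*√G/7 (Y(G, N) = -((√2*√G - 57) + 1)/7 = -((-57 + √2*√G) + 1)/7 = -(-56 + √2*√G)/7 = 8 - √2*√G/7)
Y(-694, 623) - 37983 = (8 - √2*√(-694)/7) - 37983 = (8 - √2*I*√694/7) - 37983 = (8 - 2*I*√347/7) - 37983 = -37975 - 2*I*√347/7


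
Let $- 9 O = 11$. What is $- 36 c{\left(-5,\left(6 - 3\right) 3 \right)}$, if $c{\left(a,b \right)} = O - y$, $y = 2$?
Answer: $116$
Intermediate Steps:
$O = - \frac{11}{9}$ ($O = \left(- \frac{1}{9}\right) 11 = - \frac{11}{9} \approx -1.2222$)
$c{\left(a,b \right)} = - \frac{29}{9}$ ($c{\left(a,b \right)} = - \frac{11}{9} - 2 = - \frac{29}{9}$)
$- 36 c{\left(-5,\left(6 - 3\right) 3 \right)} = \left(-36\right) \left(- \frac{29}{9}\right) = 116$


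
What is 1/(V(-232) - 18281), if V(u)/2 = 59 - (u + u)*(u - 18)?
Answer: -1/250163 ≈ -3.9974e-6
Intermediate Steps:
V(u) = 118 - 4*u*(-18 + u) (V(u) = 2*(59 - (u + u)*(u - 18)) = 2*(59 - 2*u*(-18 + u)) = 118 - 4*u*(-18 + u))
1/(V(-232) - 18281) = 1/((118 - 4*(-232)² + 72*(-232)) - 18281) = 1/((118 - 4*53824 - 16704) - 18281) = 1/((118 - 215296 - 16704) - 18281) = 1/(-231882 - 18281) = 1/(-250163) = -1/250163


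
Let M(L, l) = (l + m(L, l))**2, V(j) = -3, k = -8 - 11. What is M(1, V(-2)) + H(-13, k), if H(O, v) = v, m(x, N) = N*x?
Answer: 17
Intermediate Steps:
k = -19
M(L, l) = (l + L*l)**2 (M(L, l) = (l + l*L)**2 = (l + L*l)**2)
M(1, V(-2)) + H(-13, k) = (-3)**2*(1 + 1)**2 - 19 = 9*2**2 - 19 = 9*4 - 19 = 36 - 19 = 17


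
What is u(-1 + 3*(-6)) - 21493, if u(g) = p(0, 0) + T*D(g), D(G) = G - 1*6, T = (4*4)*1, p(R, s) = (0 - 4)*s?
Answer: -21893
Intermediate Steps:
p(R, s) = -4*s
T = 16 (T = 16*1 = 16)
D(G) = -6 + G (D(G) = G - 6 = -6 + G)
u(g) = -96 + 16*g (u(g) = -4*0 + 16*(-6 + g) = 0 + (-96 + 16*g) = -96 + 16*g)
u(-1 + 3*(-6)) - 21493 = (-96 + 16*(-1 + 3*(-6))) - 21493 = (-96 + 16*(-1 - 18)) - 21493 = (-96 + 16*(-19)) - 21493 = (-96 - 304) - 21493 = -400 - 21493 = -21893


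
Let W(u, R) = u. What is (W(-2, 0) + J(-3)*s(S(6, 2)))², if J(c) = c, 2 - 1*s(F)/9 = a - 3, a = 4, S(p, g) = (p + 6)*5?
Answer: 841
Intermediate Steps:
S(p, g) = 30 + 5*p (S(p, g) = (6 + p)*5 = 30 + 5*p)
s(F) = 9 (s(F) = 18 - 9*(4 - 3) = 18 - 9*1 = 18 - 9 = 9)
(W(-2, 0) + J(-3)*s(S(6, 2)))² = (-2 - 3*9)² = (-2 - 27)² = (-29)² = 841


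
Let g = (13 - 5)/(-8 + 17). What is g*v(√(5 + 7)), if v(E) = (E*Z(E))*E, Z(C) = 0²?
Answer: 0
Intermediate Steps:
Z(C) = 0
g = 8/9 ≈ 0.88889
v(E) = 0 (v(E) = (E*0)*E = 0*E = 0)
g*v(√(5 + 7)) = (8/9)*0 = 0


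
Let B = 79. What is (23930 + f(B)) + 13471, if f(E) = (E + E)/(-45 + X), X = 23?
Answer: 411332/11 ≈ 37394.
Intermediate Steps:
f(E) = -E/11 (f(E) = (E + E)/(-45 + 23) = (2*E)/(-22) = (2*E)*(-1/22) = -E/11)
(23930 + f(B)) + 13471 = (23930 - 1/11*79) + 13471 = (23930 - 79/11) + 13471 = 263151/11 + 13471 = 411332/11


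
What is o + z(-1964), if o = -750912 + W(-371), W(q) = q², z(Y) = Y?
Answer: -615235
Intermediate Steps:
o = -613271 (o = -750912 + (-371)² = -750912 + 137641 = -613271)
o + z(-1964) = -613271 - 1964 = -615235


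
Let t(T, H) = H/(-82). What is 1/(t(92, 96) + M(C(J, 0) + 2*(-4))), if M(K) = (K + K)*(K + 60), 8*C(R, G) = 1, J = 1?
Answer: -1312/1078647 ≈ -0.0012163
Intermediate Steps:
C(R, G) = ⅛ (C(R, G) = (⅛)*1 = ⅛)
M(K) = 2*K*(60 + K) (M(K) = (2*K)*(60 + K) = 2*K*(60 + K))
t(T, H) = -H/82 (t(T, H) = H*(-1/82) = -H/82)
1/(t(92, 96) + M(C(J, 0) + 2*(-4))) = 1/(-1/82*96 + 2*(⅛ + 2*(-4))*(60 + (⅛ + 2*(-4)))) = 1/(-48/41 + 2*(⅛ - 8)*(60 + (⅛ - 8))) = 1/(-48/41 + 2*(-63/8)*(60 - 63/8)) = 1/(-48/41 + 2*(-63/8)*(417/8)) = 1/(-48/41 - 26271/32) = 1/(-1078647/1312) = -1312/1078647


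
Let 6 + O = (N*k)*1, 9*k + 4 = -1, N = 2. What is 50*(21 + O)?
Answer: 6250/9 ≈ 694.44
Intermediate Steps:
k = -5/9 (k = -4/9 + (1/9)*(-1) = -4/9 - 1/9 = -5/9 ≈ -0.55556)
O = -64/9 (O = -6 + (2*(-5/9))*1 = -6 - 10/9*1 = -6 - 10/9 = -64/9 ≈ -7.1111)
50*(21 + O) = 50*(21 - 64/9) = 50*(125/9) = 6250/9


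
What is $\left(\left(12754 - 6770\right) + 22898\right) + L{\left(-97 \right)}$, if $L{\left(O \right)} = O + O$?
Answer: $28688$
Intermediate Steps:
$L{\left(O \right)} = 2 O$
$\left(\left(12754 - 6770\right) + 22898\right) + L{\left(-97 \right)} = \left(\left(12754 - 6770\right) + 22898\right) + 2 \left(-97\right) = \left(5984 + 22898\right) - 194 = 28882 - 194 = 28688$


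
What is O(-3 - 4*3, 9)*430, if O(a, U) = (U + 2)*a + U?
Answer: -67080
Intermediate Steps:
O(a, U) = U + a*(2 + U) (O(a, U) = (2 + U)*a + U = a*(2 + U) + U = U + a*(2 + U))
O(-3 - 4*3, 9)*430 = (9 + 2*(-3 - 4*3) + 9*(-3 - 4*3))*430 = (9 + 2*(-3 - 12) + 9*(-3 - 12))*430 = (9 + 2*(-15) + 9*(-15))*430 = (9 - 30 - 135)*430 = -156*430 = -67080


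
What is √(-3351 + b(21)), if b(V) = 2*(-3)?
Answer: 3*I*√373 ≈ 57.94*I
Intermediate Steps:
b(V) = -6
√(-3351 + b(21)) = √(-3351 - 6) = √(-3357) = 3*I*√373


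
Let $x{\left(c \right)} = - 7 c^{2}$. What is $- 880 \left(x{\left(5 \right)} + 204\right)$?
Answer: $-25520$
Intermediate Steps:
$- 880 \left(x{\left(5 \right)} + 204\right) = - 880 \left(- 7 \cdot 5^{2} + 204\right) = - 880 \left(\left(-7\right) 25 + 204\right) = - 880 \left(-175 + 204\right) = \left(-880\right) 29 = -25520$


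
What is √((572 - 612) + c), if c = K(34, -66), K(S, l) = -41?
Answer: 9*I ≈ 9.0*I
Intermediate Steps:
c = -41
√((572 - 612) + c) = √((572 - 612) - 41) = √(-40 - 41) = √(-81) = 9*I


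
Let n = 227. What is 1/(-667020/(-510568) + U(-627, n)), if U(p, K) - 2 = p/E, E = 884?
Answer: 56417764/146525471 ≈ 0.38504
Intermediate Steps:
U(p, K) = 2 + p/884
1/(-667020/(-510568) + U(-627, n)) = 1/(-667020/(-510568) + (2 + (1/884)*(-627))) = 1/(-667020*(-1/510568) + (2 - 627/884)) = 1/(166755/127642 + 1141/884) = 1/(146525471/56417764) = 56417764/146525471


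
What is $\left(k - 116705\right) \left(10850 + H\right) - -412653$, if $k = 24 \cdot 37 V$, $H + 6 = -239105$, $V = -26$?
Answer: $31909702626$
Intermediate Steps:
$H = -239111$ ($H = -6 - 239105 = -239111$)
$k = -23088$ ($k = 24 \cdot 37 \left(-26\right) = 888 \left(-26\right) = -23088$)
$\left(k - 116705\right) \left(10850 + H\right) - -412653 = \left(-23088 - 116705\right) \left(10850 - 239111\right) - -412653 = \left(-139793\right) \left(-228261\right) + 412653 = 31909289973 + 412653 = 31909702626$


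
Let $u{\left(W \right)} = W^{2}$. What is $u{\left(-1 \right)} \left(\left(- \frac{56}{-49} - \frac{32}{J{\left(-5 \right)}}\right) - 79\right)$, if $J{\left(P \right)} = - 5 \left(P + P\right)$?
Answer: $- \frac{13737}{175} \approx -78.497$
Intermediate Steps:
$J{\left(P \right)} = - 10 P$ ($J{\left(P \right)} = - 5 \cdot 2 P = - 10 P$)
$u{\left(-1 \right)} \left(\left(- \frac{56}{-49} - \frac{32}{J{\left(-5 \right)}}\right) - 79\right) = \left(-1\right)^{2} \left(\left(- \frac{56}{-49} - \frac{32}{\left(-10\right) \left(-5\right)}\right) - 79\right) = 1 \left(\left(\left(-56\right) \left(- \frac{1}{49}\right) - \frac{32}{50}\right) - 79\right) = 1 \left(\left(\frac{8}{7} - \frac{16}{25}\right) - 79\right) = 1 \left(\frac{88}{175} - 79\right) = 1 \left(- \frac{13737}{175}\right) = - \frac{13737}{175}$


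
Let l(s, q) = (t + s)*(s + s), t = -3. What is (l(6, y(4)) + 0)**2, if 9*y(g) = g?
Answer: 1296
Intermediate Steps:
y(g) = g/9
l(s, q) = 2*s*(-3 + s) (l(s, q) = (-3 + s)*(s + s) = (-3 + s)*(2*s) = 2*s*(-3 + s))
(l(6, y(4)) + 0)**2 = (2*6*(-3 + 6) + 0)**2 = (2*6*3 + 0)**2 = (36 + 0)**2 = 36**2 = 1296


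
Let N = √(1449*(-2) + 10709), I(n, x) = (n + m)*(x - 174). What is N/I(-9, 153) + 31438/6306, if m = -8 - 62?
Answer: 15719/3153 + √7811/1659 ≈ 5.0387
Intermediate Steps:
m = -70
I(n, x) = (-174 + x)*(-70 + n) (I(n, x) = (n - 70)*(x - 174) = (-70 + n)*(-174 + x) = (-174 + x)*(-70 + n))
N = √7811 (N = √(-2898 + 10709) = √7811 ≈ 88.380)
N/I(-9, 153) + 31438/6306 = √7811/(12180 - 174*(-9) - 70*153 - 9*153) + 31438/6306 = √7811/(12180 + 1566 - 10710 - 1377) + 31438*(1/6306) = √7811/1659 + 15719/3153 = 15719/3153 + √7811/1659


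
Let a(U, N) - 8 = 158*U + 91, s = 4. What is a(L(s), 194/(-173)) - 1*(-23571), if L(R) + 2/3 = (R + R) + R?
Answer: 76382/3 ≈ 25461.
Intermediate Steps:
L(R) = -⅔ + 3*R (L(R) = -⅔ + ((R + R) + R) = -⅔ + (2*R + R) = -⅔ + 3*R)
a(U, N) = 99 + 158*U (a(U, N) = 8 + (158*U + 91) = 8 + (91 + 158*U) = 99 + 158*U)
a(L(s), 194/(-173)) - 1*(-23571) = (99 + 158*(-⅔ + 3*4)) - 1*(-23571) = (99 + 158*(-⅔ + 12)) + 23571 = (99 + 158*(34/3)) + 23571 = (99 + 5372/3) + 23571 = 5669/3 + 23571 = 76382/3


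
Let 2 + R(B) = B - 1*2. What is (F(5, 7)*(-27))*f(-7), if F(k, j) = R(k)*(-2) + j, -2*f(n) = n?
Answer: -945/2 ≈ -472.50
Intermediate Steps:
R(B) = -4 + B (R(B) = -2 + (B - 1*2) = -2 + (B - 2) = -2 + (-2 + B) = -4 + B)
f(n) = -n/2
F(k, j) = 8 + j - 2*k (F(k, j) = (-4 + k)*(-2) + j = (8 - 2*k) + j = 8 + j - 2*k)
(F(5, 7)*(-27))*f(-7) = ((8 + 7 - 2*5)*(-27))*(-½*(-7)) = ((8 + 7 - 10)*(-27))*(7/2) = (5*(-27))*(7/2) = -135*7/2 = -945/2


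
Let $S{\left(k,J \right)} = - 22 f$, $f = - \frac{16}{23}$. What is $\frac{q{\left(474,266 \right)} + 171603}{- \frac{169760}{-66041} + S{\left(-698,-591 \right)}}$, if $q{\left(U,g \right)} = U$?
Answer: $\frac{87125051537}{9050304} \approx 9626.8$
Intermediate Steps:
$f = - \frac{16}{23}$ ($f = \left(-16\right) \frac{1}{23} = - \frac{16}{23} \approx -0.69565$)
$S{\left(k,J \right)} = \frac{352}{23}$ ($S{\left(k,J \right)} = \left(-22\right) \left(- \frac{16}{23}\right) = \frac{352}{23}$)
$\frac{q{\left(474,266 \right)} + 171603}{- \frac{169760}{-66041} + S{\left(-698,-591 \right)}} = \frac{474 + 171603}{- \frac{169760}{-66041} + \frac{352}{23}} = \frac{172077}{\left(-169760\right) \left(- \frac{1}{66041}\right) + \frac{352}{23}} = \frac{172077}{\frac{169760}{66041} + \frac{352}{23}} = \frac{172077}{\frac{27150912}{1518943}} = 172077 \cdot \frac{1518943}{27150912} = \frac{87125051537}{9050304}$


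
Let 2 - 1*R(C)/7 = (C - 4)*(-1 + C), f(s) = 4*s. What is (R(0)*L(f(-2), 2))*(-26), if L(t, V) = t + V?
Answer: -2184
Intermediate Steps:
R(C) = 14 - 7*(-1 + C)*(-4 + C) (R(C) = 14 - 7*(C - 4)*(-1 + C) = 14 - 7*(-4 + C)*(-1 + C) = 14 - 7*(-1 + C)*(-4 + C))
L(t, V) = V + t
(R(0)*L(f(-2), 2))*(-26) = ((-14 - 7*0**2 + 35*0)*(2 + 4*(-2)))*(-26) = ((-14 - 7*0 + 0)*(2 - 8))*(-26) = ((-14 + 0 + 0)*(-6))*(-26) = -14*(-6)*(-26) = 84*(-26) = -2184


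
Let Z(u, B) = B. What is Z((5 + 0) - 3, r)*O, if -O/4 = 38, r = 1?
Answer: -152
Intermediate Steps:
O = -152 (O = -4*38 = -152)
Z((5 + 0) - 3, r)*O = 1*(-152) = -152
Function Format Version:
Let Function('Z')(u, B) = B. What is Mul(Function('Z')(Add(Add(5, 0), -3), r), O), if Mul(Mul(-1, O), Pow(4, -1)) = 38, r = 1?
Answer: -152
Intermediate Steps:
O = -152 (O = Mul(-4, 38) = -152)
Mul(Function('Z')(Add(Add(5, 0), -3), r), O) = Mul(1, -152) = -152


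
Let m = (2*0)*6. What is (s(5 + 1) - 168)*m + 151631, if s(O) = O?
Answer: 151631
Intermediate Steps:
m = 0 (m = 0*6 = 0)
(s(5 + 1) - 168)*m + 151631 = ((5 + 1) - 168)*0 + 151631 = (6 - 168)*0 + 151631 = -162*0 + 151631 = 0 + 151631 = 151631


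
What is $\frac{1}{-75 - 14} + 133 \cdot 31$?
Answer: $\frac{366946}{89} \approx 4123.0$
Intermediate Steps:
$\frac{1}{-75 - 14} + 133 \cdot 31 = \frac{1}{-89} + 4123 = - \frac{1}{89} + 4123 = \frac{366946}{89}$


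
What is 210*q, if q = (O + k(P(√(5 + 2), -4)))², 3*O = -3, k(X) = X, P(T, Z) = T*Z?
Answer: 23730 + 1680*√7 ≈ 28175.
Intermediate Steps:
O = -1 (O = (⅓)*(-3) = -1)
q = (-1 - 4*√7)² (q = (-1 + √(5 + 2)*(-4))² = (-1 + √7*(-4))² = (-1 - 4*√7)² ≈ 134.17)
210*q = 210*(113 + 8*√7) = 23730 + 1680*√7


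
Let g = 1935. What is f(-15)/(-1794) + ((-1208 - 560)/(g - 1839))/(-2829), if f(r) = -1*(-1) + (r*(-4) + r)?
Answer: -8443/441324 ≈ -0.019131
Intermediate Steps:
f(r) = 1 - 3*r (f(r) = 1 + (-4*r + r) = 1 - 3*r)
f(-15)/(-1794) + ((-1208 - 560)/(g - 1839))/(-2829) = (1 - 3*(-15))/(-1794) + ((-1208 - 560)/(1935 - 1839))/(-2829) = (1 + 45)*(-1/1794) - 1768/96*(-1/2829) = 46*(-1/1794) - 1768*1/96*(-1/2829) = -1/39 - 221/12*(-1/2829) = -1/39 + 221/33948 = -8443/441324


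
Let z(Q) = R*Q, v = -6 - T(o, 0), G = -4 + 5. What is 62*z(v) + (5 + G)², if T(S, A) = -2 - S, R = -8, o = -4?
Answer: 4004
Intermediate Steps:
G = 1
v = -8 (v = -6 - (-2 - 1*(-4)) = -6 - (-2 + 4) = -6 - 1*2 = -6 - 2 = -8)
z(Q) = -8*Q
62*z(v) + (5 + G)² = 62*(-8*(-8)) + (5 + 1)² = 62*64 + 6² = 3968 + 36 = 4004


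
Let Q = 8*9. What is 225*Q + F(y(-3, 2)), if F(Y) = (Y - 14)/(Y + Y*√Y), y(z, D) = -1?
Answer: 32415/2 - 15*I/2 ≈ 16208.0 - 7.5*I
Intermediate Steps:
F(Y) = (-14 + Y)/(Y + Y^(3/2))
Q = 72
225*Q + F(y(-3, 2)) = 225*72 + (-14 - 1)/(-1 + (-1)^(3/2)) = 16200 - 15/(-1 - I) = 16200 + ((-1 + I)/2)*(-15) = 16200 - 15*(-1 + I)/2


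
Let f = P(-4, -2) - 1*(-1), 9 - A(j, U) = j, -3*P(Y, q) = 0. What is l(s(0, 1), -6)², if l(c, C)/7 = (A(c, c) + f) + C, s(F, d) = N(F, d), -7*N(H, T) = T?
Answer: 841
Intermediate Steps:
N(H, T) = -T/7
s(F, d) = -d/7
P(Y, q) = 0 (P(Y, q) = -⅓*0 = 0)
A(j, U) = 9 - j
f = 1 (f = 0 - 1*(-1) = 0 + 1 = 1)
l(c, C) = 70 - 7*c + 7*C (l(c, C) = 7*(((9 - c) + 1) + C) = 7*((10 - c) + C) = 7*(10 + C - c) = 70 - 7*c + 7*C)
l(s(0, 1), -6)² = (70 - (-1) + 7*(-6))² = (70 - 7*(-⅐) - 42)² = (70 + 1 - 42)² = 29² = 841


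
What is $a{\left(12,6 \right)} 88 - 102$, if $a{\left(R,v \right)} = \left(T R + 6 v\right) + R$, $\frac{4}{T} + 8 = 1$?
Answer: $\frac{24630}{7} \approx 3518.6$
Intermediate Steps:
$T = - \frac{4}{7}$ ($T = \frac{4}{-8 + 1} = \frac{4}{-7} = 4 \left(- \frac{1}{7}\right) = - \frac{4}{7} \approx -0.57143$)
$a{\left(R,v \right)} = 6 v + \frac{3 R}{7}$ ($a{\left(R,v \right)} = \left(- \frac{4 R}{7} + 6 v\right) + R = \left(6 v - \frac{4 R}{7}\right) + R = 6 v + \frac{3 R}{7}$)
$a{\left(12,6 \right)} 88 - 102 = \left(6 \cdot 6 + \frac{3}{7} \cdot 12\right) 88 - 102 = \left(36 + \frac{36}{7}\right) 88 - 102 = \frac{288}{7} \cdot 88 - 102 = \frac{25344}{7} - 102 = \frac{24630}{7}$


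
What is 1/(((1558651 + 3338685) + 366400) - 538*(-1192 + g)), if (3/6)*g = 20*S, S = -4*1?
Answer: 1/5991112 ≈ 1.6691e-7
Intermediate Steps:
S = -4
g = -160 (g = 2*(20*(-4)) = 2*(-80) = -160)
1/(((1558651 + 3338685) + 366400) - 538*(-1192 + g)) = 1/(((1558651 + 3338685) + 366400) - 538*(-1192 - 160)) = 1/((4897336 + 366400) - 538*(-1352)) = 1/(5263736 + 727376) = 1/5991112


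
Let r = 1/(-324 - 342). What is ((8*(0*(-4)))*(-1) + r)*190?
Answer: -95/333 ≈ -0.28529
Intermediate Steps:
r = -1/666 (r = 1/(-666) = -1/666 ≈ -0.0015015)
((8*(0*(-4)))*(-1) + r)*190 = ((8*(0*(-4)))*(-1) - 1/666)*190 = ((8*0)*(-1) - 1/666)*190 = (0*(-1) - 1/666)*190 = (0 - 1/666)*190 = -1/666*190 = -95/333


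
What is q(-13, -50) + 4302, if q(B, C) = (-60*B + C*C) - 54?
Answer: 7528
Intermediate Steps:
q(B, C) = -54 + C² - 60*B (q(B, C) = (-60*B + C²) - 54 = (C² - 60*B) - 54 = -54 + C² - 60*B)
q(-13, -50) + 4302 = (-54 + (-50)² - 60*(-13)) + 4302 = (-54 + 2500 + 780) + 4302 = 3226 + 4302 = 7528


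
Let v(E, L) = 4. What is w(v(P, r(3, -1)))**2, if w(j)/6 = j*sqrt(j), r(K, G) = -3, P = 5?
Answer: 2304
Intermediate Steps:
w(j) = 6*j**(3/2) (w(j) = 6*(j*sqrt(j)) = 6*j**(3/2))
w(v(P, r(3, -1)))**2 = (6*4**(3/2))**2 = (6*8)**2 = 48**2 = 2304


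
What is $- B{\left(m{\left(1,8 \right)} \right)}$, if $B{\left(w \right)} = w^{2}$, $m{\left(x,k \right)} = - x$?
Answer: $-1$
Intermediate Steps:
$- B{\left(m{\left(1,8 \right)} \right)} = - \left(\left(-1\right) 1\right)^{2} = - \left(-1\right)^{2} = \left(-1\right) 1 = -1$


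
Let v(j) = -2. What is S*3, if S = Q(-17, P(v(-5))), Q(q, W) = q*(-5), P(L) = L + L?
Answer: 255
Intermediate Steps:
P(L) = 2*L
Q(q, W) = -5*q
S = 85 (S = -5*(-17) = 85)
S*3 = 85*3 = 255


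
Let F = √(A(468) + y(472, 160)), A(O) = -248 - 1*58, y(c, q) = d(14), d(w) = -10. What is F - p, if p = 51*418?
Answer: -21318 + 2*I*√79 ≈ -21318.0 + 17.776*I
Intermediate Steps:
y(c, q) = -10
p = 21318
A(O) = -306 (A(O) = -248 - 58 = -306)
F = 2*I*√79 (F = √(-306 - 10) = √(-316) = 2*I*√79 ≈ 17.776*I)
F - p = 2*I*√79 - 1*21318 = 2*I*√79 - 21318 = -21318 + 2*I*√79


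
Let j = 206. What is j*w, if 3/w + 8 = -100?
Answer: -103/18 ≈ -5.7222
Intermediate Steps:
w = -1/36 (w = 3/(-8 - 100) = 3/(-108) = 3*(-1/108) = -1/36 ≈ -0.027778)
j*w = 206*(-1/36) = -103/18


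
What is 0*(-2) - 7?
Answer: -7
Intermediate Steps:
0*(-2) - 7 = 0 - 7 = -7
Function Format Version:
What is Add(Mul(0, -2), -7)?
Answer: -7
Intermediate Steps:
Add(Mul(0, -2), -7) = Add(0, -7) = -7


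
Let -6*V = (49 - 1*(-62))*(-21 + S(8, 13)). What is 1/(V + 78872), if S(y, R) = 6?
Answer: 2/158299 ≈ 1.2634e-5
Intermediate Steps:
V = 555/2 (V = -(49 - 1*(-62))*(-21 + 6)/6 = -(49 + 62)*(-15)/6 = -37*(-15)/2 = -⅙*(-1665) = 555/2 ≈ 277.50)
1/(V + 78872) = 1/(555/2 + 78872) = 1/(158299/2) = 2/158299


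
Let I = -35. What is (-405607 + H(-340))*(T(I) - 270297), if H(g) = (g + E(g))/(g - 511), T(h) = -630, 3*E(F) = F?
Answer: 93516171603099/851 ≈ 1.0989e+11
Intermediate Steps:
E(F) = F/3
H(g) = 4*g/(3*(-511 + g)) (H(g) = (g + g/3)/(g - 511) = (4*g/3)/(-511 + g) = 4*g/(3*(-511 + g)))
(-405607 + H(-340))*(T(I) - 270297) = (-405607 + (4/3)*(-340)/(-511 - 340))*(-630 - 270297) = (-405607 + (4/3)*(-340)/(-851))*(-270927) = (-405607 + (4/3)*(-340)*(-1/851))*(-270927) = (-405607 + 1360/2553)*(-270927) = -1035513311/2553*(-270927) = 93516171603099/851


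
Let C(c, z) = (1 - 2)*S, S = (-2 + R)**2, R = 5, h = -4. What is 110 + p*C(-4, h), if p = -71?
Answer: 749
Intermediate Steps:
S = 9 (S = (-2 + 5)**2 = 3**2 = 9)
C(c, z) = -9 (C(c, z) = (1 - 2)*9 = -1*9 = -9)
110 + p*C(-4, h) = 110 - 71*(-9) = 110 + 639 = 749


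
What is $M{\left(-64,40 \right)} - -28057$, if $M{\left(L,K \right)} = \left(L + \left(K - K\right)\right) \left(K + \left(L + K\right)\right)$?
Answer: $27033$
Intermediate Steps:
$M{\left(L,K \right)} = L \left(L + 2 K\right)$ ($M{\left(L,K \right)} = \left(L + 0\right) \left(K + \left(K + L\right)\right) = L \left(L + 2 K\right)$)
$M{\left(-64,40 \right)} - -28057 = - 64 \left(-64 + 2 \cdot 40\right) - -28057 = - 64 \left(-64 + 80\right) + 28057 = \left(-64\right) 16 + 28057 = -1024 + 28057 = 27033$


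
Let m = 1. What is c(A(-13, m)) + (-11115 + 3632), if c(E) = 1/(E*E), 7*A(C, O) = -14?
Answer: -29931/4 ≈ -7482.8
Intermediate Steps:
A(C, O) = -2 (A(C, O) = (1/7)*(-14) = -2)
c(E) = E**(-2)
c(A(-13, m)) + (-11115 + 3632) = (-2)**(-2) + (-11115 + 3632) = 1/4 - 7483 = -29931/4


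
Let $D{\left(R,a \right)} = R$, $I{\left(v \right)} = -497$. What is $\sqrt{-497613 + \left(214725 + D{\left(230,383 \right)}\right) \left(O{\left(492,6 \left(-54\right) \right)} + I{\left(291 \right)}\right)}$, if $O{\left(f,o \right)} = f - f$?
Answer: $2 i \sqrt{26832562} \approx 10360.0 i$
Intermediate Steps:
$O{\left(f,o \right)} = 0$
$\sqrt{-497613 + \left(214725 + D{\left(230,383 \right)}\right) \left(O{\left(492,6 \left(-54\right) \right)} + I{\left(291 \right)}\right)} = \sqrt{-497613 + \left(214725 + 230\right) \left(0 - 497\right)} = \sqrt{-497613 + 214955 \left(-497\right)} = \sqrt{-497613 - 106832635} = \sqrt{-107330248} = 2 i \sqrt{26832562}$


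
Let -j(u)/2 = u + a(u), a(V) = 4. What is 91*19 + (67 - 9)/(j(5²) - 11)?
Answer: 119243/69 ≈ 1728.2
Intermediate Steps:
j(u) = -8 - 2*u (j(u) = -2*(u + 4) = -2*(4 + u) = -8 - 2*u)
91*19 + (67 - 9)/(j(5²) - 11) = 91*19 + (67 - 9)/((-8 - 2*5²) - 11) = 1729 + 58/((-8 - 2*25) - 11) = 1729 + 58/((-8 - 50) - 11) = 1729 + 58/(-58 - 11) = 1729 + 58/(-69) = 1729 + 58*(-1/69) = 1729 - 58/69 = 119243/69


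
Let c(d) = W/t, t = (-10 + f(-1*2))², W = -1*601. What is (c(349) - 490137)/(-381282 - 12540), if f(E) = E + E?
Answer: 96067453/77189112 ≈ 1.2446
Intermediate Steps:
f(E) = 2*E
W = -601
t = 196 (t = (-10 + 2*(-1*2))² = (-10 + 2*(-2))² = (-10 - 4)² = (-14)² = 196)
c(d) = -601/196
(c(349) - 490137)/(-381282 - 12540) = (-601/196 - 490137)/(-381282 - 12540) = -96067453/196/(-393822) = -96067453/196*(-1/393822) = 96067453/77189112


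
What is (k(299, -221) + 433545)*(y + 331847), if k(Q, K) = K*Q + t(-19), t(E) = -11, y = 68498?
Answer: 147108771975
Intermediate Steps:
k(Q, K) = -11 + K*Q (k(Q, K) = K*Q - 11 = -11 + K*Q)
(k(299, -221) + 433545)*(y + 331847) = ((-11 - 221*299) + 433545)*(68498 + 331847) = ((-11 - 66079) + 433545)*400345 = (-66090 + 433545)*400345 = 367455*400345 = 147108771975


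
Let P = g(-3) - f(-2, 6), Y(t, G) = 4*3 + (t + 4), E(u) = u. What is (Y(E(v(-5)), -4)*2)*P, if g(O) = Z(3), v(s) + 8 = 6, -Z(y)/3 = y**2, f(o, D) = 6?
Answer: -924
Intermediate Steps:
Z(y) = -3*y**2
v(s) = -2 (v(s) = -8 + 6 = -2)
g(O) = -27 (g(O) = -3*3**2 = -3*9 = -27)
Y(t, G) = 16 + t (Y(t, G) = 12 + (4 + t) = 16 + t)
P = -33 (P = -27 - 1*6 = -27 - 6 = -33)
(Y(E(v(-5)), -4)*2)*P = ((16 - 2)*2)*(-33) = (14*2)*(-33) = 28*(-33) = -924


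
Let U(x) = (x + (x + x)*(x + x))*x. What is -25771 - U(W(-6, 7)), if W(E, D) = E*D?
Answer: 268817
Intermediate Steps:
W(E, D) = D*E
U(x) = x*(x + 4*x**2) (U(x) = (x + (2*x)*(2*x))*x = (x + 4*x**2)*x = x*(x + 4*x**2))
-25771 - U(W(-6, 7)) = -25771 - (7*(-6))**2*(1 + 4*(7*(-6))) = -25771 - (-42)**2*(1 + 4*(-42)) = -25771 - 1764*(1 - 168) = -25771 - 1764*(-167) = -25771 - 1*(-294588) = -25771 + 294588 = 268817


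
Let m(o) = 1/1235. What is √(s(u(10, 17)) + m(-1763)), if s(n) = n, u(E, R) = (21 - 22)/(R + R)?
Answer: I*√50429990/41990 ≈ 0.16912*I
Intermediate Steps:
m(o) = 1/1235
u(E, R) = -1/(2*R)
√(s(u(10, 17)) + m(-1763)) = √(-½/17 + 1/1235) = √(-½*1/17 + 1/1235) = √(-1/34 + 1/1235) = √(-1201/41990) = I*√50429990/41990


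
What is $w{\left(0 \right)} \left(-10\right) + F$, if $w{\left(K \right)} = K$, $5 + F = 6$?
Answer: $1$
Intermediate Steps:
$F = 1$ ($F = -5 + 6 = 1$)
$w{\left(0 \right)} \left(-10\right) + F = 0 \left(-10\right) + 1 = 0 + 1 = 1$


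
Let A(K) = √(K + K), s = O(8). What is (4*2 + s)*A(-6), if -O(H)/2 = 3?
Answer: 4*I*√3 ≈ 6.9282*I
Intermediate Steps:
O(H) = -6 (O(H) = -2*3 = -6)
s = -6
A(K) = √2*√K (A(K) = √(2*K) = √2*√K)
(4*2 + s)*A(-6) = (4*2 - 6)*(√2*√(-6)) = (8 - 6)*(√2*(I*√6)) = 2*(2*I*√3) = 4*I*√3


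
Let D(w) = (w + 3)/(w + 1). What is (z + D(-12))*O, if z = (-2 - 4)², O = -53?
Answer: -21465/11 ≈ -1951.4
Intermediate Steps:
D(w) = (3 + w)/(1 + w)
z = 36 (z = (-6)² = 36)
(z + D(-12))*O = (36 + (3 - 12)/(1 - 12))*(-53) = (36 - 9/(-11))*(-53) = (36 - 1/11*(-9))*(-53) = (36 + 9/11)*(-53) = (405/11)*(-53) = -21465/11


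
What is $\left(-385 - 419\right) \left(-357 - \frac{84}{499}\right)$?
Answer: $\frac{143294508}{499} \approx 2.8716 \cdot 10^{5}$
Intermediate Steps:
$\left(-385 - 419\right) \left(-357 - \frac{84}{499}\right) = - 804 \left(-357 - \frac{84}{499}\right) = \left(-804\right) \left(- \frac{178227}{499}\right) = \frac{143294508}{499}$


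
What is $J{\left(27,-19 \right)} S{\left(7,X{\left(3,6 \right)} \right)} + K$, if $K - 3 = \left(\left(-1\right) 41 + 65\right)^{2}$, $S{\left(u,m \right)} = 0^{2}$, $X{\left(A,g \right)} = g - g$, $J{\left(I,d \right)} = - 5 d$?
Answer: $579$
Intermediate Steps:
$X{\left(A,g \right)} = 0$
$S{\left(u,m \right)} = 0$
$K = 579$ ($K = 3 + \left(\left(-1\right) 41 + 65\right)^{2} = 3 + \left(-41 + 65\right)^{2} = 3 + 24^{2} = 3 + 576 = 579$)
$J{\left(27,-19 \right)} S{\left(7,X{\left(3,6 \right)} \right)} + K = \left(-5\right) \left(-19\right) 0 + 579 = 95 \cdot 0 + 579 = 0 + 579 = 579$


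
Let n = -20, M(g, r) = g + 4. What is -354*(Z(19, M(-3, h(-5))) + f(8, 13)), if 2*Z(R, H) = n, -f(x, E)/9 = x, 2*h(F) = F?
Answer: 29028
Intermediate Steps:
h(F) = F/2
M(g, r) = 4 + g
f(x, E) = -9*x
Z(R, H) = -10 (Z(R, H) = (1/2)*(-20) = -10)
-354*(Z(19, M(-3, h(-5))) + f(8, 13)) = -354*(-10 - 9*8) = -354*(-10 - 72) = -354*(-82) = 29028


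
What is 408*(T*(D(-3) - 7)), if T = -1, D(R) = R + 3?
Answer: 2856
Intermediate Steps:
D(R) = 3 + R
408*(T*(D(-3) - 7)) = 408*(-((3 - 3) - 7)) = 408*(-(0 - 7)) = 408*(-1*(-7)) = 408*7 = 2856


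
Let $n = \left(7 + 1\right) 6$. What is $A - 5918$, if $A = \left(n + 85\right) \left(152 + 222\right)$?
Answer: $43824$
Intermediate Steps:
$n = 48$ ($n = 8 \cdot 6 = 48$)
$A = 49742$ ($A = \left(48 + 85\right) \left(152 + 222\right) = 133 \cdot 374 = 49742$)
$A - 5918 = 49742 - 5918 = 43824$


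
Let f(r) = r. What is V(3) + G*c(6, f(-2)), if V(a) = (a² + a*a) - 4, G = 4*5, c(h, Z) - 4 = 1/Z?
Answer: 84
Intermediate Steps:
c(h, Z) = 4 + 1/Z
G = 20
V(a) = -4 + 2*a² (V(a) = (a² + a²) - 4 = 2*a² - 4 = -4 + 2*a²)
V(3) + G*c(6, f(-2)) = (-4 + 2*3²) + 20*(4 + 1/(-2)) = (-4 + 2*9) + 20*(4 - ½) = (-4 + 18) + 20*(7/2) = 14 + 70 = 84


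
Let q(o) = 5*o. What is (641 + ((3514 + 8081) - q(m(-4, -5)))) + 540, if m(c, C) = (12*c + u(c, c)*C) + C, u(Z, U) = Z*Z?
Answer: 13441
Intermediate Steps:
u(Z, U) = Z**2
m(c, C) = C + 12*c + C*c**2 (m(c, C) = (12*c + c**2*C) + C = (12*c + C*c**2) + C = C + 12*c + C*c**2)
(641 + ((3514 + 8081) - q(m(-4, -5)))) + 540 = (641 + ((3514 + 8081) - 5*(-5 + 12*(-4) - 5*(-4)**2))) + 540 = (641 + (11595 - 5*(-5 - 48 - 5*16))) + 540 = (641 + (11595 - 5*(-5 - 48 - 80))) + 540 = (641 + (11595 - 5*(-133))) + 540 = (641 + (11595 - 1*(-665))) + 540 = (641 + (11595 + 665)) + 540 = (641 + 12260) + 540 = 12901 + 540 = 13441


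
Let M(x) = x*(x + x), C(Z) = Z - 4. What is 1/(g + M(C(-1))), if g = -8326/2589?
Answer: 2589/121124 ≈ 0.021375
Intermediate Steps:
g = -8326/2589 (g = -8326*1/2589 = -8326/2589 ≈ -3.2159)
C(Z) = -4 + Z
M(x) = 2*x**2 (M(x) = x*(2*x) = 2*x**2)
1/(g + M(C(-1))) = 1/(-8326/2589 + 2*(-4 - 1)**2) = 1/(-8326/2589 + 2*(-5)**2) = 1/(-8326/2589 + 2*25) = 1/(-8326/2589 + 50) = 1/(121124/2589) = 2589/121124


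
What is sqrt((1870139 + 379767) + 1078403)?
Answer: sqrt(3328309) ≈ 1824.4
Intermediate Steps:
sqrt((1870139 + 379767) + 1078403) = sqrt(2249906 + 1078403) = sqrt(3328309)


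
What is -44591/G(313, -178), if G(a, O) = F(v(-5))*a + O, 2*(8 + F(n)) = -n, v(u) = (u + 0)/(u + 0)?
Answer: 89182/5677 ≈ 15.709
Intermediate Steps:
v(u) = 1 (v(u) = u/u = 1)
F(n) = -8 - n/2 (F(n) = -8 + (-n)/2 = -8 - n/2)
G(a, O) = O - 17*a/2 (G(a, O) = (-8 - ½*1)*a + O = (-8 - ½)*a + O = -17*a/2 + O = O - 17*a/2)
-44591/G(313, -178) = -44591/(-178 - 17/2*313) = -44591/(-178 - 5321/2) = -44591/(-5677/2) = -44591*(-2/5677) = 89182/5677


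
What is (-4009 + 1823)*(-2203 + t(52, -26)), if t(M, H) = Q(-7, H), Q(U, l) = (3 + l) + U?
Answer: 4881338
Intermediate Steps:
Q(U, l) = 3 + U + l
t(M, H) = -4 + H (t(M, H) = 3 - 7 + H = -4 + H)
(-4009 + 1823)*(-2203 + t(52, -26)) = (-4009 + 1823)*(-2203 + (-4 - 26)) = -2186*(-2203 - 30) = -2186*(-2233) = 4881338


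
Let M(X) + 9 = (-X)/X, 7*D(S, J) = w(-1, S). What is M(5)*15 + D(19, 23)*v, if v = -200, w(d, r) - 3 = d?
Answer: -1450/7 ≈ -207.14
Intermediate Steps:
w(d, r) = 3 + d
D(S, J) = 2/7 (D(S, J) = (3 - 1)/7 = (⅐)*2 = 2/7)
M(X) = -10 (M(X) = -9 + (-X)/X = -9 - 1 = -10)
M(5)*15 + D(19, 23)*v = -10*15 + (2/7)*(-200) = -150 - 400/7 = -1450/7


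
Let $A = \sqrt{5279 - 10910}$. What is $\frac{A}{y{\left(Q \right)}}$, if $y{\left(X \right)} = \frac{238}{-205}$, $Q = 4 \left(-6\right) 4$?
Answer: $- \frac{205 i \sqrt{5631}}{238} \approx - 64.635 i$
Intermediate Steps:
$A = i \sqrt{5631}$ ($A = \sqrt{5279 - 10910} = \sqrt{-5631} = i \sqrt{5631} \approx 75.04 i$)
$Q = -96$ ($Q = \left(-24\right) 4 = -96$)
$y{\left(X \right)} = - \frac{238}{205}$ ($y{\left(X \right)} = 238 \left(- \frac{1}{205}\right) = - \frac{238}{205}$)
$\frac{A}{y{\left(Q \right)}} = \frac{i \sqrt{5631}}{- \frac{238}{205}} = i \sqrt{5631} \left(- \frac{205}{238}\right) = - \frac{205 i \sqrt{5631}}{238}$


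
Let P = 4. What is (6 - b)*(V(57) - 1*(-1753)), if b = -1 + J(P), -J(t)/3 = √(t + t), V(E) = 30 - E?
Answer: 12082 + 10356*√2 ≈ 26728.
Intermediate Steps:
J(t) = -3*√2*√t (J(t) = -3*√(t + t) = -3*√2*√t)
b = -1 - 6*√2 (b = -1 - 3*√2*√4 = -1 - 3*√2*2 = -1 - 6*√2 ≈ -9.4853)
(6 - b)*(V(57) - 1*(-1753)) = (6 - (-1 - 6*√2))*((30 - 1*57) - 1*(-1753)) = (6 + (1 + 6*√2))*((30 - 57) + 1753) = (7 + 6*√2)*(-27 + 1753) = (7 + 6*√2)*1726 = 12082 + 10356*√2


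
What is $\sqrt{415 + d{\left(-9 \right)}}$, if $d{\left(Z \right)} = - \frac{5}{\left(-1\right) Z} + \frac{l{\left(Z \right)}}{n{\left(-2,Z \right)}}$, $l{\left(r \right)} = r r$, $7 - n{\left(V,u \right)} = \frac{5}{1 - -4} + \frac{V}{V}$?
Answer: $\frac{\sqrt{96895}}{15} \approx 20.752$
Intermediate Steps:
$n{\left(V,u \right)} = 5$ ($n{\left(V,u \right)} = 7 - \left(\frac{5}{1 - -4} + \frac{V}{V}\right) = 7 - \left(\frac{5}{1 + 4} + 1\right) = 7 - \left(\frac{5}{5} + 1\right) = 7 - \left(5 \cdot \frac{1}{5} + 1\right) = 7 - \left(1 + 1\right) = 7 - 2 = 5$)
$l{\left(r \right)} = r^{2}$
$d{\left(Z \right)} = \frac{5}{Z} + \frac{Z^{2}}{5}$ ($d{\left(Z \right)} = - \frac{5}{\left(-1\right) Z} + \frac{Z^{2}}{5} = - 5 \left(- \frac{1}{Z}\right) + Z^{2} \cdot \frac{1}{5} = \frac{5}{Z} + \frac{Z^{2}}{5}$)
$\sqrt{415 + d{\left(-9 \right)}} = \sqrt{415 + \frac{25 + \left(-9\right)^{3}}{5 \left(-9\right)}} = \sqrt{415 + \frac{1}{5} \left(- \frac{1}{9}\right) \left(25 - 729\right)} = \sqrt{415 + \frac{1}{5} \left(- \frac{1}{9}\right) \left(-704\right)} = \sqrt{415 + \frac{704}{45}} = \sqrt{\frac{19379}{45}} = \frac{\sqrt{96895}}{15}$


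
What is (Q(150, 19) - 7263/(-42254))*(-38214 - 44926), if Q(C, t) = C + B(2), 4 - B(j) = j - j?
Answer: -270802735030/21127 ≈ -1.2818e+7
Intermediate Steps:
B(j) = 4 (B(j) = 4 - (j - j) = 4 - 1*0 = 4 + 0 = 4)
Q(C, t) = 4 + C (Q(C, t) = C + 4 = 4 + C)
(Q(150, 19) - 7263/(-42254))*(-38214 - 44926) = ((4 + 150) - 7263/(-42254))*(-38214 - 44926) = (154 - 7263*(-1/42254))*(-83140) = (154 + 7263/42254)*(-83140) = (6514379/42254)*(-83140) = -270802735030/21127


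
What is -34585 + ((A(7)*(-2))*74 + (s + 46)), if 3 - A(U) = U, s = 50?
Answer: -33897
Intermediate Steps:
A(U) = 3 - U
-34585 + ((A(7)*(-2))*74 + (s + 46)) = -34585 + (((3 - 1*7)*(-2))*74 + (50 + 46)) = -34585 + (((3 - 7)*(-2))*74 + 96) = -34585 + (-4*(-2)*74 + 96) = -34585 + (8*74 + 96) = -34585 + (592 + 96) = -34585 + 688 = -33897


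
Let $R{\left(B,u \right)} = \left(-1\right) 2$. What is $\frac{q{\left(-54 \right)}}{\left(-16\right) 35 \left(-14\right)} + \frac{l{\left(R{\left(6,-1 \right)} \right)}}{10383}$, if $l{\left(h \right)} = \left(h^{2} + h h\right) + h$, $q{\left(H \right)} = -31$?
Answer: $- \frac{91611}{27134240} \approx -0.0033762$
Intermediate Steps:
$R{\left(B,u \right)} = -2$
$l{\left(h \right)} = h + 2 h^{2}$ ($l{\left(h \right)} = \left(h^{2} + h^{2}\right) + h = 2 h^{2} + h = h + 2 h^{2}$)
$\frac{q{\left(-54 \right)}}{\left(-16\right) 35 \left(-14\right)} + \frac{l{\left(R{\left(6,-1 \right)} \right)}}{10383} = - \frac{31}{\left(-16\right) 35 \left(-14\right)} + \frac{\left(-2\right) \left(1 + 2 \left(-2\right)\right)}{10383} = - \frac{31}{\left(-560\right) \left(-14\right)} + - 2 \left(1 - 4\right) \frac{1}{10383} = - \frac{31}{7840} + \left(-2\right) \left(-3\right) \frac{1}{10383} = \left(-31\right) \frac{1}{7840} + 6 \cdot \frac{1}{10383} = - \frac{31}{7840} + \frac{2}{3461} = - \frac{91611}{27134240}$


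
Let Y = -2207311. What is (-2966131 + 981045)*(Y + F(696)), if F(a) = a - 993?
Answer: 4382291734288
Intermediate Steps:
F(a) = -993 + a
(-2966131 + 981045)*(Y + F(696)) = (-2966131 + 981045)*(-2207311 + (-993 + 696)) = -1985086*(-2207311 - 297) = -1985086*(-2207608) = 4382291734288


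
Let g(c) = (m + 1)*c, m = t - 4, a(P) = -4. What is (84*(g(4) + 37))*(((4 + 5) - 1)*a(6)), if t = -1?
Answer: -56448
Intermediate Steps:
m = -5 (m = -1 - 4 = -5)
g(c) = -4*c (g(c) = (-5 + 1)*c = -4*c)
(84*(g(4) + 37))*(((4 + 5) - 1)*a(6)) = (84*(-4*4 + 37))*(((4 + 5) - 1)*(-4)) = (84*(-16 + 37))*((9 - 1)*(-4)) = (84*21)*(8*(-4)) = 1764*(-32) = -56448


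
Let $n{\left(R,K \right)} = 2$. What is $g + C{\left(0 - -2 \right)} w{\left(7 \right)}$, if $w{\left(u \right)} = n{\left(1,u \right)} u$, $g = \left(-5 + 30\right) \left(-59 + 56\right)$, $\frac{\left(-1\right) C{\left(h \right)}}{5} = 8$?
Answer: $-635$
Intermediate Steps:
$C{\left(h \right)} = -40$ ($C{\left(h \right)} = \left(-5\right) 8 = -40$)
$g = -75$ ($g = 25 \left(-3\right) = -75$)
$w{\left(u \right)} = 2 u$
$g + C{\left(0 - -2 \right)} w{\left(7 \right)} = -75 - 40 \cdot 2 \cdot 7 = -75 - 560 = -635$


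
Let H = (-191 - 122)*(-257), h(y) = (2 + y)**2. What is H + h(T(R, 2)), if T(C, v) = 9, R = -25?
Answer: 80562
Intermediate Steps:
H = 80441 (H = -313*(-257) = 80441)
H + h(T(R, 2)) = 80441 + (2 + 9)**2 = 80441 + 11**2 = 80441 + 121 = 80562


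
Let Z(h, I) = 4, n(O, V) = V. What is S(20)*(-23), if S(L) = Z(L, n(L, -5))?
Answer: -92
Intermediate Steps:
S(L) = 4
S(20)*(-23) = 4*(-23) = -92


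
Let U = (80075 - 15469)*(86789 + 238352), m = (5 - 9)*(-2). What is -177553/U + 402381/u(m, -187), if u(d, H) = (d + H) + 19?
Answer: -4226219617174703/1680484755680 ≈ -2514.9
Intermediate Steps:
m = 8 (m = -4*(-2) = 8)
U = 21006059446 (U = 64606*325141 = 21006059446)
u(d, H) = 19 + H + d (u(d, H) = (H + d) + 19 = 19 + H + d)
-177553/U + 402381/u(m, -187) = -177553/21006059446 + 402381/(19 - 187 + 8) = -177553*1/21006059446 + 402381/(-160) = -177553/21006059446 + 402381*(-1/160) = -177553/21006059446 - 402381/160 = -4226219617174703/1680484755680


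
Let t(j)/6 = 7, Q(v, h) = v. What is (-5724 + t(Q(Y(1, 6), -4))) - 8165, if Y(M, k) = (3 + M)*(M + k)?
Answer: -13847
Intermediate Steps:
t(j) = 42 (t(j) = 6*7 = 42)
(-5724 + t(Q(Y(1, 6), -4))) - 8165 = (-5724 + 42) - 8165 = -5682 - 8165 = -13847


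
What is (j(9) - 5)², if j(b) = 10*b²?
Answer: 648025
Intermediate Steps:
(j(9) - 5)² = (10*9² - 5)² = (10*81 - 5)² = (810 - 5)² = 805² = 648025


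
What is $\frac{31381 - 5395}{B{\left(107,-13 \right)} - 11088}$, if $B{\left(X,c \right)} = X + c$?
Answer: $- \frac{12993}{5497} \approx -2.3637$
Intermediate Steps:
$\frac{31381 - 5395}{B{\left(107,-13 \right)} - 11088} = \frac{31381 - 5395}{\left(107 - 13\right) - 11088} = \frac{25986}{94 - 11088} = \frac{25986}{-10994} = 25986 \left(- \frac{1}{10994}\right) = - \frac{12993}{5497}$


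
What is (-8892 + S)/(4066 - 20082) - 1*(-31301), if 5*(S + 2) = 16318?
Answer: 313326529/10010 ≈ 31301.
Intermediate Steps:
S = 16308/5 (S = -2 + (1/5)*16318 = -2 + 16318/5 = 16308/5 ≈ 3261.6)
(-8892 + S)/(4066 - 20082) - 1*(-31301) = (-8892 + 16308/5)/(4066 - 20082) - 1*(-31301) = -28152/5/(-16016) + 31301 = -28152/5*(-1/16016) + 31301 = 3519/10010 + 31301 = 313326529/10010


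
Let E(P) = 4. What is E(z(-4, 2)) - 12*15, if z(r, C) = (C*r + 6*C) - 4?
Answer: -176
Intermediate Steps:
z(r, C) = -4 + 6*C + C*r (z(r, C) = (6*C + C*r) - 4 = -4 + 6*C + C*r)
E(z(-4, 2)) - 12*15 = 4 - 12*15 = 4 - 180 = -176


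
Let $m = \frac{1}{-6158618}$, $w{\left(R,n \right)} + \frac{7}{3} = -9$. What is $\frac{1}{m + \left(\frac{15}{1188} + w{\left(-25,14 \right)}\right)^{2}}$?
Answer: $\frac{482884920144}{61885762814893} \approx 0.0078028$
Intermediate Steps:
$w{\left(R,n \right)} = - \frac{34}{3}$ ($w{\left(R,n \right)} = - \frac{7}{3} - 9 = - \frac{34}{3}$)
$m = - \frac{1}{6158618} \approx -1.6237 \cdot 10^{-7}$
$\frac{1}{m + \left(\frac{15}{1188} + w{\left(-25,14 \right)}\right)^{2}} = \frac{1}{- \frac{1}{6158618} + \left(\frac{15}{1188} - \frac{34}{3}\right)^{2}} = \frac{1}{- \frac{1}{6158618} + \left(15 \cdot \frac{1}{1188} - \frac{34}{3}\right)^{2}} = \frac{1}{- \frac{1}{6158618} + \left(\frac{5}{396} - \frac{34}{3}\right)^{2}} = \frac{1}{- \frac{1}{6158618} + \left(- \frac{4483}{396}\right)^{2}} = \frac{1}{- \frac{1}{6158618} + \frac{20097289}{156816}} = \frac{1}{\frac{61885762814893}{482884920144}} = \frac{482884920144}{61885762814893}$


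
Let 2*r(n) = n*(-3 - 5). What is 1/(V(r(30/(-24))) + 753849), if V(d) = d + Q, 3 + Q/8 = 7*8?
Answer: 1/754278 ≈ 1.3258e-6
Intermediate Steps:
Q = 424 (Q = -24 + 8*(7*8) = -24 + 8*56 = -24 + 448 = 424)
r(n) = -4*n (r(n) = (n*(-3 - 5))/2 = (n*(-8))/2 = (-8*n)/2 = -4*n)
V(d) = 424 + d (V(d) = d + 424 = 424 + d)
1/(V(r(30/(-24))) + 753849) = 1/((424 - 120/(-24)) + 753849) = 1/((424 - 120*(-1)/24) + 753849) = 1/((424 - 4*(-5/4)) + 753849) = 1/((424 + 5) + 753849) = 1/(429 + 753849) = 1/754278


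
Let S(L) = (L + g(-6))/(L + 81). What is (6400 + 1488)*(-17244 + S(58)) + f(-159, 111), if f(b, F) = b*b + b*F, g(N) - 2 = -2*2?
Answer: -18905370832/139 ≈ -1.3601e+8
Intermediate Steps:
g(N) = -2 (g(N) = 2 - 2*2 = 2 - 4 = -2)
f(b, F) = b² + F*b
S(L) = (-2 + L)/(81 + L) (S(L) = (L - 2)/(L + 81) = (-2 + L)/(81 + L))
(6400 + 1488)*(-17244 + S(58)) + f(-159, 111) = (6400 + 1488)*(-17244 + (-2 + 58)/(81 + 58)) - 159*(111 - 159) = 7888*(-17244 + 56/139) - 159*(-48) = 7888*(-17244 + (1/139)*56) + 7632 = 7888*(-17244 + 56/139) + 7632 = 7888*(-2396860/139) + 7632 = -18906431680/139 + 7632 = -18905370832/139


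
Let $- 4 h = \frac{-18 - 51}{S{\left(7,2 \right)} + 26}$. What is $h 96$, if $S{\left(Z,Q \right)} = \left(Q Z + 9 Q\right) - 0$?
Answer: $\frac{828}{29} \approx 28.552$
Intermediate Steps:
$S{\left(Z,Q \right)} = 9 Q + Q Z$ ($S{\left(Z,Q \right)} = \left(9 Q + Q Z\right) + \left(-2 + 2\right) = \left(9 Q + Q Z\right) + 0 = 9 Q + Q Z$)
$h = \frac{69}{232}$ ($h = - \frac{\left(-18 - 51\right) \frac{1}{2 \left(9 + 7\right) + 26}}{4} = - \frac{\left(-69\right) \frac{1}{2 \cdot 16 + 26}}{4} = - \frac{\left(-69\right) \frac{1}{32 + 26}}{4} = - \frac{\left(-69\right) \frac{1}{58}}{4} = \left(- \frac{1}{4}\right) \left(- \frac{69}{58}\right) = \frac{69}{232} \approx 0.29741$)
$h 96 = \frac{69}{232} \cdot 96 = \frac{828}{29}$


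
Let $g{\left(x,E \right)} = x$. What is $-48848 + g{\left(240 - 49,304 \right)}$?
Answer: $-48657$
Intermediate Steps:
$-48848 + g{\left(240 - 49,304 \right)} = -48848 + \left(240 - 49\right) = -48848 + 191 = -48657$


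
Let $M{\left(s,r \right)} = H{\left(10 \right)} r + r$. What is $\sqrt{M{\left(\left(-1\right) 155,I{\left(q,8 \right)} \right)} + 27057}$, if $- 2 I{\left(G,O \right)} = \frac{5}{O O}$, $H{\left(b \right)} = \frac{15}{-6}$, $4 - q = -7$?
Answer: $\frac{3 \sqrt{769623}}{16} \approx 164.49$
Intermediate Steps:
$q = 11$ ($q = 4 - -7 = 4 + 7 = 11$)
$H{\left(b \right)} = - \frac{5}{2}$ ($H{\left(b \right)} = 15 \left(- \frac{1}{6}\right) = - \frac{5}{2}$)
$I{\left(G,O \right)} = - \frac{5}{2 O^{2}}$ ($I{\left(G,O \right)} = - \frac{5 \frac{1}{O O}}{2} = - \frac{5 \frac{1}{O^{2}}}{2} = - \frac{5}{2 O^{2}}$)
$M{\left(s,r \right)} = - \frac{3 r}{2}$ ($M{\left(s,r \right)} = - \frac{5 r}{2} + r = - \frac{3 r}{2}$)
$\sqrt{M{\left(\left(-1\right) 155,I{\left(q,8 \right)} \right)} + 27057} = \sqrt{- \frac{3 \left(- \frac{5}{2 \cdot 64}\right)}{2} + 27057} = \sqrt{- \frac{3 \left(\left(- \frac{5}{2}\right) \frac{1}{64}\right)}{2} + 27057} = \sqrt{\left(- \frac{3}{2}\right) \left(- \frac{5}{128}\right) + 27057} = \sqrt{\frac{15}{256} + 27057} = \sqrt{\frac{6926607}{256}} = \frac{3 \sqrt{769623}}{16}$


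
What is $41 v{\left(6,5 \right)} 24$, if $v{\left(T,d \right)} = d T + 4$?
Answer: $33456$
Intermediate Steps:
$v{\left(T,d \right)} = 4 + T d$ ($v{\left(T,d \right)} = T d + 4 = 4 + T d$)
$41 v{\left(6,5 \right)} 24 = 41 \left(4 + 6 \cdot 5\right) 24 = 41 \left(4 + 30\right) 24 = 41 \cdot 34 \cdot 24 = 1394 \cdot 24 = 33456$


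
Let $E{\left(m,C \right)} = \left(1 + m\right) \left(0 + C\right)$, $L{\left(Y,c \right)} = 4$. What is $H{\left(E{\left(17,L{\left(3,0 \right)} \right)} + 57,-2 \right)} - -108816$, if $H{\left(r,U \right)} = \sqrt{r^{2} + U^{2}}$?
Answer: $108816 + \sqrt{16645} \approx 1.0895 \cdot 10^{5}$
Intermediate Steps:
$E{\left(m,C \right)} = C \left(1 + m\right)$ ($E{\left(m,C \right)} = \left(1 + m\right) C = C \left(1 + m\right)$)
$H{\left(r,U \right)} = \sqrt{U^{2} + r^{2}}$
$H{\left(E{\left(17,L{\left(3,0 \right)} \right)} + 57,-2 \right)} - -108816 = \sqrt{\left(-2\right)^{2} + \left(4 \left(1 + 17\right) + 57\right)^{2}} - -108816 = \sqrt{4 + \left(4 \cdot 18 + 57\right)^{2}} + 108816 = \sqrt{4 + \left(72 + 57\right)^{2}} + 108816 = \sqrt{4 + 129^{2}} + 108816 = \sqrt{4 + 16641} + 108816 = \sqrt{16645} + 108816 = 108816 + \sqrt{16645}$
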